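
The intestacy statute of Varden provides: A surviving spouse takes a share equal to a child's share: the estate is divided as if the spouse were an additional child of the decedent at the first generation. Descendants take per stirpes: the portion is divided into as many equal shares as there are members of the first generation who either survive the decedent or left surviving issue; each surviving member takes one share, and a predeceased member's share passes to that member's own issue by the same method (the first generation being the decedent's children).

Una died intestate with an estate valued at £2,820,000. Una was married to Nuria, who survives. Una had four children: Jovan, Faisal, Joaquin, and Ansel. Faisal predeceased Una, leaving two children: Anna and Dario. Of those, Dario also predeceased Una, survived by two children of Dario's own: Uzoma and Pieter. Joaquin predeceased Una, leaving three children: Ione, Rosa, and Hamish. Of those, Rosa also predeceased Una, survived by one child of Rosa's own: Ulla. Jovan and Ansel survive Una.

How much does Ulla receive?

Ulla receives £188,000.

The spouse counts as an additional share at the children's level, so there are 5 primary shares of £564,000. Nuria takes one such share (£564,000).
The children's combined portion (£2,256,000) is divided into 4 shares of £564,000: Jovan and Ansel each take £564,000; Faisal's £564,000 share passes to Faisal's issue; Joaquin's £564,000 share passes to Joaquin's issue.
Faisal's share (£564,000) is divided into 2 shares of £282,000: Anna takes £282,000; Dario's £282,000 share passes to Dario's issue.
Dario's share (£282,000) is divided into 2 shares of £141,000: Uzoma and Pieter each take £141,000.
Joaquin's share (£564,000) is divided into 3 shares of £188,000: Ione and Hamish each take £188,000; Rosa's £188,000 share passes to Rosa's issue.
Rosa's share (£188,000) passes entirely to Ulla.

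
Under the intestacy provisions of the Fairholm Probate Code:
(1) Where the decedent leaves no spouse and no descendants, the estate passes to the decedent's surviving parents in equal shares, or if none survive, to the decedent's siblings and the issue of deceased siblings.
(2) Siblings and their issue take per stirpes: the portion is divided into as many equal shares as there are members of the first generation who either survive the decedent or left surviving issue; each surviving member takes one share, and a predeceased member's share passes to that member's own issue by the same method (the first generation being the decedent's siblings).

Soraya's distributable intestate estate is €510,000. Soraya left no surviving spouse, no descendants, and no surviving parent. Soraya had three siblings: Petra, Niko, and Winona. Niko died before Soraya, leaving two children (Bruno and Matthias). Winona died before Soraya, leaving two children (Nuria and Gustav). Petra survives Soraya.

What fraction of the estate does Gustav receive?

Gustav receives 1/6 of the estate.

The entire €510,000 passes to the siblings and their issue.
That amount (€510,000) is divided into 3 shares of €170,000: Petra takes €170,000; Niko's €170,000 share passes to Niko's issue; Winona's €170,000 share passes to Winona's issue.
Niko's share (€170,000) is divided into 2 shares of €85,000: Bruno and Matthias each take €85,000.
Winona's share (€170,000) is divided into 2 shares of €85,000: Nuria and Gustav each take €85,000.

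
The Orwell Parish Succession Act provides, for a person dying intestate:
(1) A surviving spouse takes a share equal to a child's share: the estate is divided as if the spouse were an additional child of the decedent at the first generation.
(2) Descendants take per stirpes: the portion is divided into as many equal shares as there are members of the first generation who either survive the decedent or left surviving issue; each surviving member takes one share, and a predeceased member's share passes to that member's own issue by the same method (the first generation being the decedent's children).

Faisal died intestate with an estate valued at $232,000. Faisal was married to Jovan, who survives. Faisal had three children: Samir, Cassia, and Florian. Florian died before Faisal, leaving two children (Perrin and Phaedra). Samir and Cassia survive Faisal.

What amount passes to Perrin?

Perrin receives $29,000.

The spouse counts as an additional share at the children's level, so there are 4 primary shares of $58,000. Jovan takes one such share ($58,000).
The children's combined portion ($174,000) is divided into 3 shares of $58,000: Samir and Cassia each take $58,000; Florian's $58,000 share passes to Florian's issue.
Florian's share ($58,000) is divided into 2 shares of $29,000: Perrin and Phaedra each take $29,000.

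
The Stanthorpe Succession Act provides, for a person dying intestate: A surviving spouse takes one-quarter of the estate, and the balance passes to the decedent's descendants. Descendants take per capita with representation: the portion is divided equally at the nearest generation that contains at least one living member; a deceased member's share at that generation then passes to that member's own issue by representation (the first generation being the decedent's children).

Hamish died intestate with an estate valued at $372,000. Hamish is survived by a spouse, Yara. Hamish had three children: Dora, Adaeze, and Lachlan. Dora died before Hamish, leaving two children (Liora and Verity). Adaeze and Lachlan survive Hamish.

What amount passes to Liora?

Yara takes one-quarter of $372,000 = $93,000. The remaining $279,000 passes to the descendants.
The descendants' portion ($279,000) is divided into 3 shares of $93,000: Adaeze and Lachlan each take $93,000; Dora's $93,000 share passes to Dora's issue.
Dora's share ($93,000) is divided into 2 shares of $46,500: Liora and Verity each take $46,500.

Liora receives $46,500.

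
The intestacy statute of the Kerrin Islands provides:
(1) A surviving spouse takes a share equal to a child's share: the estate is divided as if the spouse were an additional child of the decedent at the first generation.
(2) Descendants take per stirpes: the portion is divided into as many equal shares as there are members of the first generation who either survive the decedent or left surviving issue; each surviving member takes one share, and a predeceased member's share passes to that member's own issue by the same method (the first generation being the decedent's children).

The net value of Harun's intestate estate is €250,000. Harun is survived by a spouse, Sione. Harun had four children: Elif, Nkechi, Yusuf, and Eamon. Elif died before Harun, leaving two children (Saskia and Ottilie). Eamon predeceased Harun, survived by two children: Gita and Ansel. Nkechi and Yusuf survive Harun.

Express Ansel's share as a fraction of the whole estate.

The spouse counts as an additional share at the children's level, so there are 5 primary shares of €50,000. Sione takes one such share (€50,000).
The children's combined portion (€200,000) is divided into 4 shares of €50,000: Nkechi and Yusuf each take €50,000; Elif's €50,000 share passes to Elif's issue; Eamon's €50,000 share passes to Eamon's issue.
Elif's share (€50,000) is divided into 2 shares of €25,000: Saskia and Ottilie each take €25,000.
Eamon's share (€50,000) is divided into 2 shares of €25,000: Gita and Ansel each take €25,000.

Ansel receives 1/10 of the estate.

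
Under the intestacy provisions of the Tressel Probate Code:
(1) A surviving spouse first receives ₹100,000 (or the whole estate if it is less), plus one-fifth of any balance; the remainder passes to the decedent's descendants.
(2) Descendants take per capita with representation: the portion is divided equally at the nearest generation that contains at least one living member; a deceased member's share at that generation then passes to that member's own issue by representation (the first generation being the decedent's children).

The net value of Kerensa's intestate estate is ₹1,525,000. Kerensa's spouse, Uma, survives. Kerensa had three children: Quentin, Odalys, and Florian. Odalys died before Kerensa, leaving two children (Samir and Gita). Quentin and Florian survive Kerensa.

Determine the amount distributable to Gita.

Uma first takes ₹100,000, leaving a balance of ₹1,425,000. Uma then takes one-fifth of the balance (₹285,000), for a total of ₹385,000. The remaining ₹1,140,000 passes to the descendants.
The descendants' portion (₹1,140,000) is divided into 3 shares of ₹380,000: Quentin and Florian each take ₹380,000; Odalys's ₹380,000 share passes to Odalys's issue.
Odalys's share (₹380,000) is divided into 2 shares of ₹190,000: Samir and Gita each take ₹190,000.

Gita receives ₹190,000.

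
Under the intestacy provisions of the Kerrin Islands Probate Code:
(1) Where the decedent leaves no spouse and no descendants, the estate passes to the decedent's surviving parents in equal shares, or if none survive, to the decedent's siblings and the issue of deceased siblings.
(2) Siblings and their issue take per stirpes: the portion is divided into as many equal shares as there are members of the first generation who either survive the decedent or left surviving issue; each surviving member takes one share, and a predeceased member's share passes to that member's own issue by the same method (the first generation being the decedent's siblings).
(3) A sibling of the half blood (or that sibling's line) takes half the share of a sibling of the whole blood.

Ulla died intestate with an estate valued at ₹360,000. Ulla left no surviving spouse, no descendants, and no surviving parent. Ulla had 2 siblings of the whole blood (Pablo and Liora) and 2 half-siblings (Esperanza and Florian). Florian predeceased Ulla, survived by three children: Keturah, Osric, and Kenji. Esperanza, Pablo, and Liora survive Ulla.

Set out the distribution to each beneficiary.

Esperanza: ₹60,000; Keturah: ₹20,000; Osric: ₹20,000; Kenji: ₹20,000; Pablo: ₹120,000; Liora: ₹120,000

The entire ₹360,000 passes to the siblings and their issue.
Counting each half-blood sibling's line as half a unit, there are 3 units in ₹360,000, so one unit is ₹120,000. Whole-blood lines (Pablo and Liora) take ₹120,000 each; half-blood lines (Esperanza and Florian) take ₹60,000 each.
Florian's share (₹60,000) is divided into 3 shares of ₹20,000: Keturah, Osric, and Kenji each take ₹20,000.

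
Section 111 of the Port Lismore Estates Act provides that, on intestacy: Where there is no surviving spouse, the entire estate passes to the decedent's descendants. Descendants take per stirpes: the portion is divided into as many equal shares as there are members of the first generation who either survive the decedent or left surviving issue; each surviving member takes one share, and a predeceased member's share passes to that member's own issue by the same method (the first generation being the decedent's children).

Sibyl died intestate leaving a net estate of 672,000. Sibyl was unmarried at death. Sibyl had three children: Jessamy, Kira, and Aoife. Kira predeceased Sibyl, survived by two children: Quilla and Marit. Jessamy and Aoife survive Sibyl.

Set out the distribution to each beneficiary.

Jessamy: 224,000; Quilla: 112,000; Marit: 112,000; Aoife: 224,000

The entire 672,000 passes to the descendants.
That amount (672,000) is divided into 3 shares of 224,000: Jessamy and Aoife each take 224,000; Kira's 224,000 share passes to Kira's issue.
Kira's share (224,000) is divided into 2 shares of 112,000: Quilla and Marit each take 112,000.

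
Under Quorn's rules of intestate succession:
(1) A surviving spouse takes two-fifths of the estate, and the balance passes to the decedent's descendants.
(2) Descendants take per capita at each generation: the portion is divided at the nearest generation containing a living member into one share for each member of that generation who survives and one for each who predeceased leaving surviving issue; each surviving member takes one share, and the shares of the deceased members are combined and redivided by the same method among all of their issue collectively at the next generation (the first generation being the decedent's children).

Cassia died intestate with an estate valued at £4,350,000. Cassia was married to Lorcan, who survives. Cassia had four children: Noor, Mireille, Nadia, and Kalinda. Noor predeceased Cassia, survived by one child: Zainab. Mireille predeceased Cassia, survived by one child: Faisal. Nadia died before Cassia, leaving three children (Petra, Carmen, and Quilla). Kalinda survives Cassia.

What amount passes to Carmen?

Carmen receives £391,500.

Lorcan takes two-fifths of £4,350,000 = £1,740,000. The remaining £2,610,000 passes to the descendants.
The descendants' portion (£2,610,000) is divided at the children's generation into 4 shares of £652,500. Kalinda takes £652,500. The 3 shares of the deceased (Noor, Mireille, and Nadia) are combined into a pool of £1,957,500.
That pool (£1,957,500) is divided at the grandchildren's generation equally among Zainab, Faisal, Petra, Carmen, and Quilla: £391,500 each.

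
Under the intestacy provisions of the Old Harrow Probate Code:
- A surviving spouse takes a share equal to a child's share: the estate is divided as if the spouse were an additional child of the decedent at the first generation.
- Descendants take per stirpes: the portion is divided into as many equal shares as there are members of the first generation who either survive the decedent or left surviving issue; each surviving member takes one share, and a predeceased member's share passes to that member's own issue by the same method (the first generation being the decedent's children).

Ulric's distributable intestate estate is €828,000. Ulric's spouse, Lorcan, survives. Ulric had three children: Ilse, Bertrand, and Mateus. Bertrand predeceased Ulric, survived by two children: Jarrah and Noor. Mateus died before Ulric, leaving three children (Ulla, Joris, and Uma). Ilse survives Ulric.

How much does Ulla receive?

Ulla receives €69,000.

The spouse counts as an additional share at the children's level, so there are 4 primary shares of €207,000. Lorcan takes one such share (€207,000).
The children's combined portion (€621,000) is divided into 3 shares of €207,000: Ilse takes €207,000; Bertrand's €207,000 share passes to Bertrand's issue; Mateus's €207,000 share passes to Mateus's issue.
Bertrand's share (€207,000) is divided into 2 shares of €103,500: Jarrah and Noor each take €103,500.
Mateus's share (€207,000) is divided into 3 shares of €69,000: Ulla, Joris, and Uma each take €69,000.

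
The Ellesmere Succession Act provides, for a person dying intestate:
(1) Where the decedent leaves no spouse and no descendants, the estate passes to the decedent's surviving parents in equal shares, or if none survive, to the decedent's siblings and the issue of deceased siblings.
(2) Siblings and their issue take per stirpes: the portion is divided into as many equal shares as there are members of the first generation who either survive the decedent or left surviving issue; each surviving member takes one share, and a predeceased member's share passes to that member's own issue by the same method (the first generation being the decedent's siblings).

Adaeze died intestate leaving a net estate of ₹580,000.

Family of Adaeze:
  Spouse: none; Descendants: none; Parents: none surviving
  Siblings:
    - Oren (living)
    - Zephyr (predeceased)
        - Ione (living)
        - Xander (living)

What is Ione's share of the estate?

Ione receives ₹145,000.

The entire ₹580,000 passes to the siblings and their issue.
That amount (₹580,000) is divided into 2 shares of ₹290,000: Oren takes ₹290,000; Zephyr's ₹290,000 share passes to Zephyr's issue.
Zephyr's share (₹290,000) is divided into 2 shares of ₹145,000: Ione and Xander each take ₹145,000.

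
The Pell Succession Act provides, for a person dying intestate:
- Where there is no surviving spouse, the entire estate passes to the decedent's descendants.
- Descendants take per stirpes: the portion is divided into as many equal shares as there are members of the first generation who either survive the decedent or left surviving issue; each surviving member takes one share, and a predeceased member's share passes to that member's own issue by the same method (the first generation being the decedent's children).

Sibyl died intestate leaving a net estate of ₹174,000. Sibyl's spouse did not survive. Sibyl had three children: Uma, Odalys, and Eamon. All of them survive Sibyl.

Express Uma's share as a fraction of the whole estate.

Uma receives 1/3 of the estate.

The entire ₹174,000 passes to the descendants.
That amount (₹174,000) is divided into 3 shares of ₹58,000: Uma, Odalys, and Eamon each take ₹58,000.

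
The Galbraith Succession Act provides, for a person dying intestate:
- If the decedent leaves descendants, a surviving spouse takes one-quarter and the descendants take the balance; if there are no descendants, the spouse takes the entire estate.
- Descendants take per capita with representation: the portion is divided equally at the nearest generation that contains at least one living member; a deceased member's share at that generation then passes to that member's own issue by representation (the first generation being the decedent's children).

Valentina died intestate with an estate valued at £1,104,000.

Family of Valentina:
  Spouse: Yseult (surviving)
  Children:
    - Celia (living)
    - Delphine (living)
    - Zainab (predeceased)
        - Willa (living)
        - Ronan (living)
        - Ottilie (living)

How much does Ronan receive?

Ronan receives £92,000.

Yseult takes one-quarter of £1,104,000 = £276,000. The remaining £828,000 passes to the descendants.
The descendants' portion (£828,000) is divided into 3 shares of £276,000: Celia and Delphine each take £276,000; Zainab's £276,000 share passes to Zainab's issue.
Zainab's share (£276,000) is divided into 3 shares of £92,000: Willa, Ronan, and Ottilie each take £92,000.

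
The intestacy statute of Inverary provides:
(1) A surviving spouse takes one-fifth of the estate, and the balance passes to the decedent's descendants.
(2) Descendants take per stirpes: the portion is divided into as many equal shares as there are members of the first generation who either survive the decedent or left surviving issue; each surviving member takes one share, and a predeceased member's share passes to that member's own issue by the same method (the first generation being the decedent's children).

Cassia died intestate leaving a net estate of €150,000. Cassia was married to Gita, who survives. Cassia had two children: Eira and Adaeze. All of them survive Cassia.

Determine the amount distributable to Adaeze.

Gita takes one-fifth of €150,000 = €30,000. The remaining €120,000 passes to the descendants.
The descendants' portion (€120,000) is divided into 2 shares of €60,000: Eira and Adaeze each take €60,000.

Adaeze receives €60,000.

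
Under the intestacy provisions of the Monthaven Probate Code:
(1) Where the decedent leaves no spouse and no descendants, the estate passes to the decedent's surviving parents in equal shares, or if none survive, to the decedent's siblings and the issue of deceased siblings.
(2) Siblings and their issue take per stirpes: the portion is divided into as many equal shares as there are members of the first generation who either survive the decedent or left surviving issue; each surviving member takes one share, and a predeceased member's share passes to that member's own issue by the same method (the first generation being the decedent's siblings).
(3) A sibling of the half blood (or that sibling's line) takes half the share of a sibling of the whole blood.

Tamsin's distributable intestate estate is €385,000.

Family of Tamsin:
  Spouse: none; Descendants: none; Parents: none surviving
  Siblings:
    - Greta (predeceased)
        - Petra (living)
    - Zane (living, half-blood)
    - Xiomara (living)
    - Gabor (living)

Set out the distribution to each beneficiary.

Petra: €110,000; Zane: €55,000; Xiomara: €110,000; Gabor: €110,000

The entire €385,000 passes to the siblings and their issue.
Counting each half-blood sibling's line as half a unit, there are 7/2 units in €385,000, so one unit is €110,000. Whole-blood lines (Greta, Xiomara, and Gabor) take €110,000 each; half-blood lines (Zane) take €55,000 each.
Greta's share (€110,000) passes entirely to Petra.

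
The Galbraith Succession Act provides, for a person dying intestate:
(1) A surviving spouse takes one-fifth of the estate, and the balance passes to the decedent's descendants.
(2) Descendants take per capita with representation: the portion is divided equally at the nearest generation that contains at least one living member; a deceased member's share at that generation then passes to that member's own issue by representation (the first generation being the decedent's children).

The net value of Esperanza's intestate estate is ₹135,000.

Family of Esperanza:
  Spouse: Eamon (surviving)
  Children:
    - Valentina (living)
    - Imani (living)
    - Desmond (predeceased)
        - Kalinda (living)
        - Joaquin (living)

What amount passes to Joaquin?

Joaquin receives ₹18,000.

Eamon takes one-fifth of ₹135,000 = ₹27,000. The remaining ₹108,000 passes to the descendants.
The descendants' portion (₹108,000) is divided into 3 shares of ₹36,000: Valentina and Imani each take ₹36,000; Desmond's ₹36,000 share passes to Desmond's issue.
Desmond's share (₹36,000) is divided into 2 shares of ₹18,000: Kalinda and Joaquin each take ₹18,000.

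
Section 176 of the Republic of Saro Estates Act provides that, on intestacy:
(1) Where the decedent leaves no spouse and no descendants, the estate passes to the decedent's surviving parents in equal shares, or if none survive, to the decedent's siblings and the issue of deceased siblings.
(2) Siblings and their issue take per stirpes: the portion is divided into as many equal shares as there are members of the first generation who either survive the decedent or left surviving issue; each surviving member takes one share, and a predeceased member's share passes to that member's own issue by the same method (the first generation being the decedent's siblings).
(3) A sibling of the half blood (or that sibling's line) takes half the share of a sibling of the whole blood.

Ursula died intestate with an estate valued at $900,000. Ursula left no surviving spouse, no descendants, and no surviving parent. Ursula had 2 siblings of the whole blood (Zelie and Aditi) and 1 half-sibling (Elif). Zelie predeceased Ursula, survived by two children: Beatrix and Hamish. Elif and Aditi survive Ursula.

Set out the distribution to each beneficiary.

Beatrix: $180,000; Hamish: $180,000; Elif: $180,000; Aditi: $360,000

The entire $900,000 passes to the siblings and their issue.
Counting each half-blood sibling's line as half a unit, there are 5/2 units in $900,000, so one unit is $360,000. Whole-blood lines (Zelie and Aditi) take $360,000 each; half-blood lines (Elif) take $180,000 each.
Zelie's share ($360,000) is divided into 2 shares of $180,000: Beatrix and Hamish each take $180,000.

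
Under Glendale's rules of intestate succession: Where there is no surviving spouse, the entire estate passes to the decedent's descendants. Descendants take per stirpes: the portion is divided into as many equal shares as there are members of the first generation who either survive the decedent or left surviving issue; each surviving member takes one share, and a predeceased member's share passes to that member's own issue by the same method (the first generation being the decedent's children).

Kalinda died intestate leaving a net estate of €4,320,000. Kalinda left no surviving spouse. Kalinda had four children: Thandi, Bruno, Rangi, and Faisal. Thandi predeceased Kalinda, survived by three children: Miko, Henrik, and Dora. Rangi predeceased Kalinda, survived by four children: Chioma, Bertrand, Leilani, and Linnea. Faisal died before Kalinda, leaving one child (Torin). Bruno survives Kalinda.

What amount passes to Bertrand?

Bertrand receives €270,000.

The entire €4,320,000 passes to the descendants.
That amount (€4,320,000) is divided into 4 shares of €1,080,000: Bruno takes €1,080,000; Thandi's €1,080,000 share passes to Thandi's issue; Rangi's €1,080,000 share passes to Rangi's issue; Faisal's €1,080,000 share passes to Faisal's issue.
Thandi's share (€1,080,000) is divided into 3 shares of €360,000: Miko, Henrik, and Dora each take €360,000.
Rangi's share (€1,080,000) is divided into 4 shares of €270,000: Chioma, Bertrand, Leilani, and Linnea each take €270,000.
Faisal's share (€1,080,000) passes entirely to Torin.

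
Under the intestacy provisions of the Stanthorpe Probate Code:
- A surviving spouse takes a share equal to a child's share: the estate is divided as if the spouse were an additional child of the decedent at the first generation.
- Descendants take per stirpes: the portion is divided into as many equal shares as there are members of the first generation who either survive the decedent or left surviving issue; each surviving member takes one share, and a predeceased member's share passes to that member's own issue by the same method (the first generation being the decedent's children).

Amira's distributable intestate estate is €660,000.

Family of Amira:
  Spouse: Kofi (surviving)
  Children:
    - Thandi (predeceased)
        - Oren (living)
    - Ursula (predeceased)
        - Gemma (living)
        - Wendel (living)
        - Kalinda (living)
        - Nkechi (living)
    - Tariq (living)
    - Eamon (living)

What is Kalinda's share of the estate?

Kalinda receives €33,000.

The spouse counts as an additional share at the children's level, so there are 5 primary shares of €132,000. Kofi takes one such share (€132,000).
The children's combined portion (€528,000) is divided into 4 shares of €132,000: Tariq and Eamon each take €132,000; Thandi's €132,000 share passes to Thandi's issue; Ursula's €132,000 share passes to Ursula's issue.
Thandi's share (€132,000) passes entirely to Oren.
Ursula's share (€132,000) is divided into 4 shares of €33,000: Gemma, Wendel, Kalinda, and Nkechi each take €33,000.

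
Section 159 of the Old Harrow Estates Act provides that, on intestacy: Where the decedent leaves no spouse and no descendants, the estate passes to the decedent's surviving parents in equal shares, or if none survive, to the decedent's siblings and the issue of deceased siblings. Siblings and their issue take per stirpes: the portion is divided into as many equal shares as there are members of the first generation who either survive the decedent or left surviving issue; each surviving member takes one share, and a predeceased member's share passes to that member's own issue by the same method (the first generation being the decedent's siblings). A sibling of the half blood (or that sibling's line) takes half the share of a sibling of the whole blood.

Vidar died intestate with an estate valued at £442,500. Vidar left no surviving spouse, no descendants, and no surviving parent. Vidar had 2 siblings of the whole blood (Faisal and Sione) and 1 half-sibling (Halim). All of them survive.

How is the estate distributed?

The entire £442,500 passes to the siblings and their issue.
Counting each half-blood sibling's line as half a unit, there are 5/2 units in £442,500, so one unit is £177,000. Whole-blood lines (Faisal and Sione) take £177,000 each; half-blood lines (Halim) take £88,500 each.

Halim: £88,500; Faisal: £177,000; Sione: £177,000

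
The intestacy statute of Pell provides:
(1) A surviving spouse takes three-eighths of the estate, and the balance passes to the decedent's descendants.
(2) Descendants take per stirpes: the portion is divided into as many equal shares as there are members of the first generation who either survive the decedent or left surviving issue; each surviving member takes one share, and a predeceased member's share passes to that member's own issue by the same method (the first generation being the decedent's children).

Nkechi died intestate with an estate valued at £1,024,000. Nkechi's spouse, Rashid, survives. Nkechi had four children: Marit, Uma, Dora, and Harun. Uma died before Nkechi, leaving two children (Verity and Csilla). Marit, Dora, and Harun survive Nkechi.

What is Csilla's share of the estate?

Csilla receives £80,000.

Rashid takes three-eighths of £1,024,000 = £384,000. The remaining £640,000 passes to the descendants.
The descendants' portion (£640,000) is divided into 4 shares of £160,000: Marit, Dora, and Harun each take £160,000; Uma's £160,000 share passes to Uma's issue.
Uma's share (£160,000) is divided into 2 shares of £80,000: Verity and Csilla each take £80,000.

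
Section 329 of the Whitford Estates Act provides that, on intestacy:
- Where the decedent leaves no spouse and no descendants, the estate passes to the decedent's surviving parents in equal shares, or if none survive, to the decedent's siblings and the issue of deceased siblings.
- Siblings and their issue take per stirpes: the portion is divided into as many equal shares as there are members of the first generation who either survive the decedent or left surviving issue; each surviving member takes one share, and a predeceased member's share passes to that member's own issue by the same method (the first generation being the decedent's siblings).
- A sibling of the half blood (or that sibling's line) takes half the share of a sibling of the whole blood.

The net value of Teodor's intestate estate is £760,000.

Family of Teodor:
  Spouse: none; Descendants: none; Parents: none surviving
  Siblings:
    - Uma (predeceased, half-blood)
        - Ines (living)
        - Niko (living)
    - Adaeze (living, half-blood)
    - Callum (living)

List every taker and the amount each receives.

The entire £760,000 passes to the siblings and their issue.
Counting each half-blood sibling's line as half a unit, there are 2 units in £760,000, so one unit is £380,000. Whole-blood lines (Callum) take £380,000 each; half-blood lines (Uma and Adaeze) take £190,000 each.
Uma's share (£190,000) is divided into 2 shares of £95,000: Ines and Niko each take £95,000.

Ines: £95,000; Niko: £95,000; Adaeze: £190,000; Callum: £380,000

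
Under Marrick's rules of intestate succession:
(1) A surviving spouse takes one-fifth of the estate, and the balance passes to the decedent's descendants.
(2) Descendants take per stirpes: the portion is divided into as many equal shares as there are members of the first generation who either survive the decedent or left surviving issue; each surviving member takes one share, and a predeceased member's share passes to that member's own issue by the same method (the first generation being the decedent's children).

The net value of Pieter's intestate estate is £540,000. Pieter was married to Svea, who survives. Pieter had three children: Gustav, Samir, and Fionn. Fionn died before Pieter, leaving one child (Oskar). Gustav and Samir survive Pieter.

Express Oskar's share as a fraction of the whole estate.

Oskar receives 4/15 of the estate.

Svea takes one-fifth of £540,000 = £108,000. The remaining £432,000 passes to the descendants.
The descendants' portion (£432,000) is divided into 3 shares of £144,000: Gustav and Samir each take £144,000; Fionn's £144,000 share passes to Fionn's issue.
Fionn's share (£144,000) passes entirely to Oskar.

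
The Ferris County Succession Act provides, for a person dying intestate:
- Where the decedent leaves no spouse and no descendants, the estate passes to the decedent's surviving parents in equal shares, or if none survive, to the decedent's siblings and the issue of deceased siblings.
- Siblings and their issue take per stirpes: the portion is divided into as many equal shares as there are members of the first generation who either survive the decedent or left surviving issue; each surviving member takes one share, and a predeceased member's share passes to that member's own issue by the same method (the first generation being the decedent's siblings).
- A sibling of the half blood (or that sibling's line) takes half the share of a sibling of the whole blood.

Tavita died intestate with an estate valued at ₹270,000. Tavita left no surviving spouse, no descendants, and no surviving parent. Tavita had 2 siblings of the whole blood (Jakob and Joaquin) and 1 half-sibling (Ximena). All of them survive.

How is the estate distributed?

The entire ₹270,000 passes to the siblings and their issue.
Counting each half-blood sibling's line as half a unit, there are 5/2 units in ₹270,000, so one unit is ₹108,000. Whole-blood lines (Jakob and Joaquin) take ₹108,000 each; half-blood lines (Ximena) take ₹54,000 each.

Jakob: ₹108,000; Joaquin: ₹108,000; Ximena: ₹54,000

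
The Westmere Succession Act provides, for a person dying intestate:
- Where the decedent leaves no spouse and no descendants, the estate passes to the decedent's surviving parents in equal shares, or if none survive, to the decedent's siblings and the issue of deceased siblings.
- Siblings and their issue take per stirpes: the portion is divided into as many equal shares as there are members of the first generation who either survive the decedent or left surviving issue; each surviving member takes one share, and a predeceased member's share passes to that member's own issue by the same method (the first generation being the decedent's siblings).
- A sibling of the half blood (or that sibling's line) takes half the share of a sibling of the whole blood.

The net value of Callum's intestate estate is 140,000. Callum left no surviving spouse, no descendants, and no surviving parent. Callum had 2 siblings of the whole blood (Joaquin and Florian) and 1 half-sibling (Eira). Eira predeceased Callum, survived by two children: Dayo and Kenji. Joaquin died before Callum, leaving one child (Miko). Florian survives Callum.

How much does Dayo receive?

The entire 140,000 passes to the siblings and their issue.
Counting each half-blood sibling's line as half a unit, there are 5/2 units in 140,000, so one unit is 56,000. Whole-blood lines (Joaquin and Florian) take 56,000 each; half-blood lines (Eira) take 28,000 each.
Eira's share (28,000) is divided into 2 shares of 14,000: Dayo and Kenji each take 14,000.
Joaquin's share (56,000) passes entirely to Miko.

Dayo receives 14,000.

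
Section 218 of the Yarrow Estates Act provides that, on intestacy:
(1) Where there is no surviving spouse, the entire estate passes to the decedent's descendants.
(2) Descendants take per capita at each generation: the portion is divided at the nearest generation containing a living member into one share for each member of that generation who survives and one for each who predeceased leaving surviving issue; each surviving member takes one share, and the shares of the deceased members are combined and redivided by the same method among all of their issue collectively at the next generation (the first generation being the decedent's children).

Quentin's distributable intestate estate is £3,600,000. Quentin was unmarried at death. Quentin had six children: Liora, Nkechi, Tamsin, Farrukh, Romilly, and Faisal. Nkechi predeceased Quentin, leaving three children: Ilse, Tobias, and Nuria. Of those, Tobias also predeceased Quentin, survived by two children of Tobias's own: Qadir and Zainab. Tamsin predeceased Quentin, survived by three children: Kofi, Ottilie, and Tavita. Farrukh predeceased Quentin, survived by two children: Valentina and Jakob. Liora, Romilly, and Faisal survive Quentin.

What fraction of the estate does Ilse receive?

The entire £3,600,000 passes to the descendants.
That amount (£3,600,000) is divided at the children's generation into 6 shares of £600,000. Liora, Romilly, and Faisal each take £600,000. The 3 shares of the deceased (Nkechi, Tamsin, and Farrukh) are combined into a pool of £1,800,000.
That pool (£1,800,000) is divided at the grandchildren's generation into 8 shares of £225,000. Ilse, Nuria, Kofi, Ottilie, Tavita, Valentina, and Jakob each take £225,000. The remaining share for the deceased Tobias (£225,000) is carried to the next generation.
That pool (£225,000) is divided at the great-grandchildren's generation equally among Qadir and Zainab: £112,500 each.

Ilse receives 1/16 of the estate.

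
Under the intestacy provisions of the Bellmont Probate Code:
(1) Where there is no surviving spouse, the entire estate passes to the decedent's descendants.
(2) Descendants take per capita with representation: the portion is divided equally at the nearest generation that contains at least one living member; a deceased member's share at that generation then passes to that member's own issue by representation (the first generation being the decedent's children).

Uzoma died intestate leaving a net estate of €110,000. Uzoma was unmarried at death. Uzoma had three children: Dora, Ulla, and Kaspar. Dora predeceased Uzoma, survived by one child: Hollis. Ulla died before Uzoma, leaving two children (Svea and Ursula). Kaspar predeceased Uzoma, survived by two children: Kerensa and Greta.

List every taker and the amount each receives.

The entire €110,000 passes to the descendants.
No child survives, so the initial division is made at the grandchildren's generation.
That amount (€110,000) is divided into 5 shares of €22,000: Hollis, Svea, Ursula, Kerensa, and Greta each take €22,000.

Hollis: €22,000; Svea: €22,000; Ursula: €22,000; Kerensa: €22,000; Greta: €22,000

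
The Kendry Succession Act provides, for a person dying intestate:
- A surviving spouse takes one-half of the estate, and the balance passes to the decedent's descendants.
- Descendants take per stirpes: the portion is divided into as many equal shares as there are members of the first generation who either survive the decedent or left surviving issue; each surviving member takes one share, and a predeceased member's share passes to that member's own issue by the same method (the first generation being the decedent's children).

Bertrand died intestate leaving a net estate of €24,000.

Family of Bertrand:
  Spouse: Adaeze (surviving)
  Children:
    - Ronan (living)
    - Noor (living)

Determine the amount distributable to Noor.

Noor receives €6,000.

Adaeze takes one-half of €24,000 = €12,000. The remaining €12,000 passes to the descendants.
The descendants' portion (€12,000) is divided into 2 shares of €6,000: Ronan and Noor each take €6,000.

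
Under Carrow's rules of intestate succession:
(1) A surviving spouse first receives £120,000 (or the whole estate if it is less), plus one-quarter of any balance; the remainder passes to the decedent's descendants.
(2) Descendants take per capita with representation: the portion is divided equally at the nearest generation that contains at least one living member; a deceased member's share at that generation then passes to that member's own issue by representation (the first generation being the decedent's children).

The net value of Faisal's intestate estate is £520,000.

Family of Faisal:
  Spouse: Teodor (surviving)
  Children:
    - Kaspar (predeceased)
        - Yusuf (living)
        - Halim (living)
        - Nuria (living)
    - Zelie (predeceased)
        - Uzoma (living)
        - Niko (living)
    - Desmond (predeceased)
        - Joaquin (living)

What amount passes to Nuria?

Nuria receives £50,000.

Teodor first takes £120,000, leaving a balance of £400,000. Teodor then takes one-quarter of the balance (£100,000), for a total of £220,000. The remaining £300,000 passes to the descendants.
No child survives, so the initial division is made at the grandchildren's generation.
The descendants' portion (£300,000) is divided into 6 shares of £50,000: Yusuf, Halim, Nuria, Uzoma, Niko, and Joaquin each take £50,000.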